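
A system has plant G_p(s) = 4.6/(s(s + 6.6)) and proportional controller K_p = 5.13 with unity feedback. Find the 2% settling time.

The closed-loop denominator s² + 6.6s + 23.6 gives ω_n = √23.6 = 4.858 and ζ = 6.6/(2ω_n) = 0.6793.
2% settling time T_s ≈ 4/(ζω_n) = 4/3.3 = 1.21 s.

T_s ≈ 1.21 s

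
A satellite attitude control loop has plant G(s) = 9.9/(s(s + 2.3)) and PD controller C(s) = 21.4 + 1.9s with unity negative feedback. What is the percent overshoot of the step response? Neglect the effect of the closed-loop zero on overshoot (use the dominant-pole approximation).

3.66%

Forward path: (21.4 + 1.9s)·9.9/(s(s+2.3)). The closed-loop characteristic equation is s² + (2.3 + 9.9·1.9)s + 9.9·21.4 = 0.
That is s² + 21.11s + 211.9 = 0, so ω_n = 14.56 rad/s and ζ = 21.11/(2·14.56) = 0.7252.
%OS = 100·exp(−πζ/√(1−ζ²)) = 3.66%.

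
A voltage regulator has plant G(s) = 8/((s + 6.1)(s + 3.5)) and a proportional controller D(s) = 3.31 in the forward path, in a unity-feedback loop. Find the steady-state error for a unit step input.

The loop is type 0. Static position error constant K_pos = D(0)·G(0) = 3.31·0.3747 = 1.24.
Steady-state error to a unit step: e_ss = 1/(1+K_pos) = 1/2.24 = 0.446.

0.446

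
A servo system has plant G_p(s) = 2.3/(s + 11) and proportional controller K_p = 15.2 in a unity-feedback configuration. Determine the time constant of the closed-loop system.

τ = 0.0218 s

Closed-loop transfer function: T(s) = K_p·G_p(s)/(1 + K_p·G_p(s)) = 34.96/(s + 11 + 34.96) = 34.96/(s + 45.96).
Time constant τ = 1/45.96 = 0.0218 s.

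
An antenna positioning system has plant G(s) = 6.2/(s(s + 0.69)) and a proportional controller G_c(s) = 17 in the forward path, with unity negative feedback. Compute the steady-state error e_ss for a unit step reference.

The open loop G_c(s)G(s) has a pole at the origin (type 1), so the static position error constant is infinite and e_ss = 1/(1+∞) = 0.

0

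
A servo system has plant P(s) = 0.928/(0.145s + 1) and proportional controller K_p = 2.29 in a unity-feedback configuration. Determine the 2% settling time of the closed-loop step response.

Closed loop: T(s) = K_p·P/(1+K_p·P) = 2.125/(0.145s + 1 + 2.125), with pole at s = −(1 + 2.125)/0.145 = −21.55.
τ = 1/21.55 = 0.0464 s, so 2% settling time ≈ 4τ = 0.186 s.

T_s ≈ 0.186 s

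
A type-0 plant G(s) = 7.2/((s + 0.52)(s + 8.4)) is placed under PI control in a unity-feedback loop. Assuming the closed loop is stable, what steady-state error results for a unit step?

The PI controller's integrator makes the forward path type 1, so e_ss to a step is zero.

0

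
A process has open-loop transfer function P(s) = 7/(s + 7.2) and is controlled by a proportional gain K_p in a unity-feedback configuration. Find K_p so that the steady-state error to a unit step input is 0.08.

The loop is type 0, so e_ss(step) = 1/(1 + K_pos) with K_pos = K_p·P(0).
P(0) = 0.9722. Require 1/(1 + K_p·0.9722) = 0.08, so 1 + 0.9722·K_p = 12.5.
K_p = (12.5 − 1)/0.9722 = 11.8.

K_p = 11.8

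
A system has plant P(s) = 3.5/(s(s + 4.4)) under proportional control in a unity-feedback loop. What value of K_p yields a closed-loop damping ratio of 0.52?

Closed-loop characteristic equation: s² + 4.4s + K_p·3.5 = 0.
So ω_n = √(3.5K_p) and 2ζω_n = 4.4, giving ζ = 4.4/(2√(3.5K_p)).
Setting ζ = 0.52: √(3.5K_p) = 4.4/(2·0.52) = 4.231, so K_p = 17.9/3.5 = 5.11.

K_p = 5.11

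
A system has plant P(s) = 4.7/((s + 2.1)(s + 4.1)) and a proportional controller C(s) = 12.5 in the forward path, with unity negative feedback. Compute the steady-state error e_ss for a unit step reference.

0.128

The loop is type 0. Static position error constant K_pos = C(0)·P(0) = 12.5·0.5459 = 6.823.
Steady-state error to a unit step: e_ss = 1/(1+K_pos) = 1/7.823 = 0.128.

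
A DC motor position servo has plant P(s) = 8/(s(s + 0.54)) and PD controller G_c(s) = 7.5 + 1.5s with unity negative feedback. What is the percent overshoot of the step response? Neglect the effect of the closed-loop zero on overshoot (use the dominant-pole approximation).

Forward path: (7.5 + 1.5s)·8/(s(s+0.54)). The closed-loop characteristic equation is s² + (0.54 + 8·1.5)s + 8·7.5 = 0.
That is s² + 12.54s + 60 = 0, so ω_n = 7.746 rad/s and ζ = 12.54/(2·7.746) = 0.8095.
%OS = 100·exp(−πζ/√(1−ζ²)) = 1.32%.

1.32%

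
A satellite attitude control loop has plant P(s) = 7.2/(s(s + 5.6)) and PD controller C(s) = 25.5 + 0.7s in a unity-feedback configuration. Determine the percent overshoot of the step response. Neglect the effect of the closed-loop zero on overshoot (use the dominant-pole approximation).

26.2%

Forward path: (25.5 + 0.7s)·7.2/(s(s+5.6)). The closed-loop characteristic equation is s² + (5.6 + 7.2·0.7)s + 7.2·25.5 = 0.
That is s² + 10.64s + 183.6 = 0, so ω_n = 13.55 rad/s and ζ = 10.64/(2·13.55) = 0.3926.
%OS = 100·exp(−πζ/√(1−ζ²)) = 26.2%.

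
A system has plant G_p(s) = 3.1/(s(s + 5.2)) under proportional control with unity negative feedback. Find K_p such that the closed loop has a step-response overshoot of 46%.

K_p = 37.9

From %OS = 100·exp(−πζ/√(1−ζ²)) = 46%, ζ = −ln(0.46)/√(π²+ln²(0.46)) = 0.24.
Characteristic equation s² + 5.2s + 3.1K_p = 0 gives ζ = 5.2/(2√(3.1K_p)).
Setting ζ = 0.24: √(3.1K_p) = 5.2/(2·0.24) = 10.84, so K_p = 117.4/3.1 = 37.9.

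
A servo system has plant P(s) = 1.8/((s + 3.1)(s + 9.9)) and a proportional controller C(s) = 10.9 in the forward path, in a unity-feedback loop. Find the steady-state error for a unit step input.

The loop is type 0. Static position error constant K_pos = C(0)·P(0) = 10.9·0.05865 = 0.6393.
Steady-state error to a unit step: e_ss = 1/(1+K_pos) = 1/1.639 = 0.61.

0.61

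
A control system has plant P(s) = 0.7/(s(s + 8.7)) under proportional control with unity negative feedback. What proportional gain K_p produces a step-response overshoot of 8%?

K_p = 68.9

From %OS = 100·exp(−πζ/√(1−ζ²)) = 8%, ζ = −ln(0.08)/√(π²+ln²(0.08)) = 0.6266.
Characteristic equation s² + 8.7s + 0.7K_p = 0 gives ζ = 8.7/(2√(0.7K_p)).
Setting ζ = 0.6266: √(0.7K_p) = 8.7/(2·0.6266) = 6.942, so K_p = 48.2/0.7 = 68.9.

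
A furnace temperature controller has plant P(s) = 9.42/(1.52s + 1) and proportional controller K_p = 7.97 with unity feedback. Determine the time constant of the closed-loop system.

Closed loop: T(s) = K_p·P/(1+K_p·P) = 75.08/(1.52s + 1 + 75.08), with pole at s = −(1 + 75.08)/1.52 = −50.05.
Closed-loop time constant τ = 1/50.05 = 0.02 s.

τ = 0.02 s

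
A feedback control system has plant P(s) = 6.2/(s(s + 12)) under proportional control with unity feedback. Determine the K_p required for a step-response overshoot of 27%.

From %OS = 100·exp(−πζ/√(1−ζ²)) = 27%, ζ = −ln(0.27)/√(π²+ln²(0.27)) = 0.3847.
Characteristic equation s² + 12s + 6.2K_p = 0 gives ζ = 12/(2√(6.2K_p)).
Setting ζ = 0.3847: √(6.2K_p) = 12/(2·0.3847) = 15.6, so K_p = 243.3/6.2 = 39.2.

K_p = 39.2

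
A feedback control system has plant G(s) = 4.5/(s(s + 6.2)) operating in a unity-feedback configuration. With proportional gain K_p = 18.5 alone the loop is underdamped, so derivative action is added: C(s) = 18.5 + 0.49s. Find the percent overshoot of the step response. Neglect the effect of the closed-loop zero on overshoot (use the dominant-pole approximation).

19.6%

Forward path: (18.5 + 0.49s)·4.5/(s(s+6.2)). The closed-loop characteristic equation is s² + (6.2 + 4.5·0.49)s + 4.5·18.5 = 0.
That is s² + 8.405s + 83.25 = 0, so ω_n = 9.124 rad/s and ζ = 8.405/(2·9.124) = 0.4606.
%OS = 100·exp(−πζ/√(1−ζ²)) = 19.6%.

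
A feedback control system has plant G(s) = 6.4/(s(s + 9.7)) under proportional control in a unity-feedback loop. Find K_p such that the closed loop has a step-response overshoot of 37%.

K_p = 40.4

From %OS = 100·exp(−πζ/√(1−ζ²)) = 37%, ζ = −ln(0.37)/√(π²+ln²(0.37)) = 0.3017.
Characteristic equation s² + 9.7s + 6.4K_p = 0 gives ζ = 9.7/(2√(6.4K_p)).
Setting ζ = 0.3017: √(6.4K_p) = 9.7/(2·0.3017) = 16.07, so K_p = 258.4/6.4 = 40.4.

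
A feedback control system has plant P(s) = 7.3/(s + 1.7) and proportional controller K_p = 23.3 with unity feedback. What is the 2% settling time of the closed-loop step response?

Closed-loop transfer function: T(s) = K_p·P(s)/(1 + K_p·P(s)) = 170.1/(s + 1.7 + 170.1) = 170.1/(s + 171.8).
Time constant τ = 1/171.8 = 0.005821 s, so the 2% settling time is about 4τ = 0.0233 s.

T_s ≈ 0.0233 s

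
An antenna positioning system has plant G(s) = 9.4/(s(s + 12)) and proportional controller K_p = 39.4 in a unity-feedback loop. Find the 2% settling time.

T_s ≈ 0.667 s

The closed-loop denominator s² + 12s + 370.4 gives ω_n = √370.4 = 19.24 and ζ = 12/(2ω_n) = 0.3118.
2% settling time T_s ≈ 4/(ζω_n) = 4/6 = 0.667 s.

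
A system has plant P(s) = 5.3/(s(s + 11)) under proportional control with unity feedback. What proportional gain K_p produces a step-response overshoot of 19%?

From %OS = 100·exp(−πζ/√(1−ζ²)) = 19%, ζ = −ln(0.19)/√(π²+ln²(0.19)) = 0.4673.
Characteristic equation s² + 11s + 5.3K_p = 0 gives ζ = 11/(2√(5.3K_p)).
Setting ζ = 0.4673: √(5.3K_p) = 11/(2·0.4673) = 11.77, so K_p = 138.5/5.3 = 26.1.

K_p = 26.1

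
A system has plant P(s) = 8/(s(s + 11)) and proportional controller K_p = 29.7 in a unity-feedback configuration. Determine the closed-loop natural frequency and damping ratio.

ω_n = 15.4 rad/s, ζ = 0.357

1 + K_p·P(s) = 0 gives s² + 11s + 237.6 = 0.
So ω_n² = 237.6 ⇒ ω_n = 15.41 rad/s, and ζ = 11/(2ω_n) = 0.357.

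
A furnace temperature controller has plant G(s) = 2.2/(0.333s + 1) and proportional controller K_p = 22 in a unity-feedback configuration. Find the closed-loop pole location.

Closed loop: T(s) = K_p·G/(1+K_p·G) = 48.4/(0.333s + 1 + 48.4), with pole at s = −(1 + 48.4)/0.333 = −148.3.

s = -148.3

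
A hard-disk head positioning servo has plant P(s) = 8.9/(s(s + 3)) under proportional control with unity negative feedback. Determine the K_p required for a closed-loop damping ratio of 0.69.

K_p = 0.531

Closed-loop characteristic equation: s² + 3s + K_p·8.9 = 0.
So ω_n = √(8.9K_p) and 2ζω_n = 3, giving ζ = 3/(2√(8.9K_p)).
Setting ζ = 0.69: √(8.9K_p) = 3/(2·0.69) = 2.174, so K_p = 4.726/8.9 = 0.531.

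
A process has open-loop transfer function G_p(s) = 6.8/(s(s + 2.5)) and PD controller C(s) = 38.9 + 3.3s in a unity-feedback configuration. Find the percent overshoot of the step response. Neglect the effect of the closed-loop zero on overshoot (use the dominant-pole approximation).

2.35%

Forward path: (38.9 + 3.3s)·6.8/(s(s+2.5)). The closed-loop characteristic equation is s² + (2.5 + 6.8·3.3)s + 6.8·38.9 = 0.
That is s² + 24.94s + 264.5 = 0, so ω_n = 16.26 rad/s and ζ = 24.94/(2·16.26) = 0.7667.
%OS = 100·exp(−πζ/√(1−ζ²)) = 2.35%.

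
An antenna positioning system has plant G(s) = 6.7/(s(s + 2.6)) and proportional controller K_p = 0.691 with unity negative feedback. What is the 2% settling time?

T_s ≈ 3.08 s

From 1 + K_pG(s) = 0: s² + 2.6s + 4.63 = 0 ⇒ ω_n = 2.152, ζ = 0.6042.
2% settling time T_s ≈ 4/(ζω_n) = 4/1.3 = 3.08 s.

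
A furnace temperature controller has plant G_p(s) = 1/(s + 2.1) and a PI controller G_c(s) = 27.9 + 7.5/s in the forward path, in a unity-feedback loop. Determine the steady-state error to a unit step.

The open loop G_c(s)G_p(s) has a pole at the origin (type 1), so the static position error constant is infinite and e_ss = 1/(1+∞) = 0.

0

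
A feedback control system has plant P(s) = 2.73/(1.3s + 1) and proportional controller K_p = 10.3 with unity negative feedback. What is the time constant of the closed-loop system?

Closed loop: T(s) = K_p·P/(1+K_p·P) = 28.12/(1.3s + 1 + 28.12), with pole at s = −(1 + 28.12)/1.3 = −22.4.
Closed-loop time constant τ = 1/22.4 = 0.0446 s.

τ = 0.0446 s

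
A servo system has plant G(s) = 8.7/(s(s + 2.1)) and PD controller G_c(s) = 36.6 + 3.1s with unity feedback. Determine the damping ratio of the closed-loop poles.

ζ = 0.815

Forward path: (36.6 + 3.1s)·8.7/(s(s+2.1)). The closed-loop characteristic equation is s² + (2.1 + 8.7·3.1)s + 8.7·36.6 = 0.
That is s² + 29.07s + 318.4 = 0, so ω_n = 17.84 rad/s and ζ = 29.07/(2·17.84) = 0.8145.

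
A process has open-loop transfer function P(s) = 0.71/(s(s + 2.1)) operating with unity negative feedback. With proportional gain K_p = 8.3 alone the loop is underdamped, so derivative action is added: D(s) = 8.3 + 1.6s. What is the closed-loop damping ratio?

Forward path: (8.3 + 1.6s)·0.71/(s(s+2.1)). The closed-loop characteristic equation is s² + (2.1 + 0.71·1.6)s + 0.71·8.3 = 0.
That is s² + 3.236s + 5.893 = 0, so ω_n = 2.428 rad/s and ζ = 3.236/(2·2.428) = 0.6665.

ζ = 0.667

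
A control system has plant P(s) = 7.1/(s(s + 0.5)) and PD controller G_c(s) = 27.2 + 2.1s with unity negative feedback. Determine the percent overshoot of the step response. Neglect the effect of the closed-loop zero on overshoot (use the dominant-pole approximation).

12.3%

Forward path: (27.2 + 2.1s)·7.1/(s(s+0.5)). The closed-loop characteristic equation is s² + (0.5 + 7.1·2.1)s + 7.1·27.2 = 0.
That is s² + 15.41s + 193.1 = 0, so ω_n = 13.9 rad/s and ζ = 15.41/(2·13.9) = 0.5544.
%OS = 100·exp(−πζ/√(1−ζ²)) = 12.3%.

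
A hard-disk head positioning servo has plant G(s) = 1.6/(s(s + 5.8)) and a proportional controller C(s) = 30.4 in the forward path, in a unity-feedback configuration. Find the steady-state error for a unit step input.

0

The open loop C(s)G(s) has a pole at the origin (type 1), so the static position error constant is infinite and e_ss = 1/(1+∞) = 0.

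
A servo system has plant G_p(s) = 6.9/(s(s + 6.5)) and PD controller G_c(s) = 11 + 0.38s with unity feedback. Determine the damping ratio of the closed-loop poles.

ζ = 0.524

Forward path: (11 + 0.38s)·6.9/(s(s+6.5)). The closed-loop characteristic equation is s² + (6.5 + 6.9·0.38)s + 6.9·11 = 0.
That is s² + 9.122s + 75.9 = 0, so ω_n = 8.712 rad/s and ζ = 9.122/(2·8.712) = 0.5235.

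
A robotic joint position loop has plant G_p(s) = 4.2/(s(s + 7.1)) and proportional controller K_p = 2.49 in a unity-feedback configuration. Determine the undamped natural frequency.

The closed-loop denominator is s(s+7.1) + 2.49·4.2 = s² + 7.1s + 10.46.
Matching s² + 2ζω_n s + ω_n²: ω_n = √10.46 = 3.234 rad/s and 2ζω_n = 7.1, so ζ = 7.1/(2·3.234) = 1.1.

ω_n = 3.23 rad/s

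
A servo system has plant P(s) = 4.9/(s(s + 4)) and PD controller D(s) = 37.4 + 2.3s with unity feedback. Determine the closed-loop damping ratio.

Forward path: (37.4 + 2.3s)·4.9/(s(s+4)). The closed-loop characteristic equation is s² + (4 + 4.9·2.3)s + 4.9·37.4 = 0.
That is s² + 15.27s + 183.3 = 0, so ω_n = 13.54 rad/s and ζ = 15.27/(2·13.54) = 0.564.

ζ = 0.564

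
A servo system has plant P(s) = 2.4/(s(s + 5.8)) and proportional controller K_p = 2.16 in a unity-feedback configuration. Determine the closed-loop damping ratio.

ζ = 1.27

1 + K_p·P(s) = 0 gives s² + 5.8s + 5.184 = 0.
Matching s² + 2ζω_n s + ω_n²: ω_n = √5.184 = 2.277 rad/s and 2ζω_n = 5.8, so ζ = 5.8/(2·2.277) = 1.27.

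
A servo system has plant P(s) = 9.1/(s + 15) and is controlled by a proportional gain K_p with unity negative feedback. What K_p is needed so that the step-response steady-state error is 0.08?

K_p = 19

The loop is type 0, so e_ss(step) = 1/(1 + K_pos) with K_pos = K_p·P(0).
P(0) = 0.6067. Require 1/(1 + K_p·0.6067) = 0.08, so 1 + 0.6067·K_p = 12.5.
K_p = (12.5 − 1)/0.6067 = 19.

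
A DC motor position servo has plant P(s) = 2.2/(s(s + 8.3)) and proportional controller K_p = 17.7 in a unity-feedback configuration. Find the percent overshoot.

6.1%

Closed-loop characteristic equation: s² + 8.3s + 38.94 = 0, so ω_n = 6.24 rad/s and ζ = 8.3/(2·6.24) = 0.665.
%OS = 100·exp(−πζ/√(1−ζ²)) = 100·exp(−π·0.665/√0.5577) = 6.1%.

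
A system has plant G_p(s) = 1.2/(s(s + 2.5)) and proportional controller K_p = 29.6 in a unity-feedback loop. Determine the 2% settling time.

From 1 + K_pG_p(s) = 0: s² + 2.5s + 35.52 = 0 ⇒ ω_n = 5.96, ζ = 0.2097.
2% settling time T_s ≈ 4/(ζω_n) = 4/1.25 = 3.2 s.

T_s ≈ 3.2 s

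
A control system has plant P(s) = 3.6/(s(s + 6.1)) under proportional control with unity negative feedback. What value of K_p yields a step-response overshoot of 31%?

K_p = 21.2

From %OS = 100·exp(−πζ/√(1−ζ²)) = 31%, ζ = −ln(0.31)/√(π²+ln²(0.31)) = 0.3493.
Characteristic equation s² + 6.1s + 3.6K_p = 0 gives ζ = 6.1/(2√(3.6K_p)).
Setting ζ = 0.3493: √(3.6K_p) = 6.1/(2·0.3493) = 8.731, so K_p = 76.24/3.6 = 21.2.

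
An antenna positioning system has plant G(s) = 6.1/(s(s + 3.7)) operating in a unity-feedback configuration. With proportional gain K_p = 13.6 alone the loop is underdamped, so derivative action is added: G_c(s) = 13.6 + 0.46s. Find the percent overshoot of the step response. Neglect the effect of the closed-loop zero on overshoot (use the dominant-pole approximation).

Forward path: (13.6 + 0.46s)·6.1/(s(s+3.7)). The closed-loop characteristic equation is s² + (3.7 + 6.1·0.46)s + 6.1·13.6 = 0.
That is s² + 6.506s + 82.96 = 0, so ω_n = 9.108 rad/s and ζ = 6.506/(2·9.108) = 0.3571.
%OS = 100·exp(−πζ/√(1−ζ²)) = 30.1%.

30.1%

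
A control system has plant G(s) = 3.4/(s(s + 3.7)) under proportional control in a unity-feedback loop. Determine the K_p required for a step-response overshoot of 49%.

K_p = 20.5

From %OS = 100·exp(−πζ/√(1−ζ²)) = 49%, ζ = −ln(0.49)/√(π²+ln²(0.49)) = 0.2214.
Characteristic equation s² + 3.7s + 3.4K_p = 0 gives ζ = 3.7/(2√(3.4K_p)).
Setting ζ = 0.2214: √(3.4K_p) = 3.7/(2·0.2214) = 8.355, so K_p = 69.8/3.4 = 20.5.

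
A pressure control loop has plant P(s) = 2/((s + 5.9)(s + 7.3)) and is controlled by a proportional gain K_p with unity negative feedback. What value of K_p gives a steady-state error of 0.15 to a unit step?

The loop is type 0, so e_ss(step) = 1/(1 + K_pos) with K_pos = K_p·P(0).
P(0) = 0.04644. Require 1/(1 + K_p·0.04644) = 0.15, so 1 + 0.04644·K_p = 6.667.
K_p = (6.667 − 1)/0.04644 = 122.

K_p = 122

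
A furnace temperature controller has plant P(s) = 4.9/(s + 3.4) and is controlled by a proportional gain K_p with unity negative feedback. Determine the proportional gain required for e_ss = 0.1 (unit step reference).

K_p = 6.24

Steady-state error for a unit step on this type-0 loop is 1/(1 + K_p·P(0)).
P(0) = 1.441. Require 1/(1 + K_p·1.441) = 0.1, so 1 + 1.441·K_p = 10.
K_p = (10 − 1)/1.441 = 6.24.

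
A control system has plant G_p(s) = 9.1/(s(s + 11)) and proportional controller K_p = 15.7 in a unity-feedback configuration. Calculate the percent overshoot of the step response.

19.6%

From 1 + K_pG_p(s) = 0: s² + 11s + 142.9 = 0 ⇒ ω_n = 11.95, ζ = 0.4601.
%OS = 100·exp(−πζ/√(1−ζ²)) = 100·exp(−π·0.4601/√0.7883) = 19.6%.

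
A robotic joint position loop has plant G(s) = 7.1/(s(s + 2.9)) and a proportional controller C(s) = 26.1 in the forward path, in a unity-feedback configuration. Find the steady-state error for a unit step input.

0

The open loop C(s)G(s) has a pole at the origin (type 1), so the static position error constant is infinite and e_ss = 1/(1+∞) = 0.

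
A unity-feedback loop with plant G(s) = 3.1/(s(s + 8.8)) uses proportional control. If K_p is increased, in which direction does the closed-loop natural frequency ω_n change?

ω_n = √(3.1·K_p), which grows with K_p.

increase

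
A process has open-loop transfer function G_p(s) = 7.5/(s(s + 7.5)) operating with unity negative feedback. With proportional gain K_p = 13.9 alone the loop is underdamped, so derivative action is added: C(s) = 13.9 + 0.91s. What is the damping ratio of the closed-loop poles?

Forward path: (13.9 + 0.91s)·7.5/(s(s+7.5)). The closed-loop characteristic equation is s² + (7.5 + 7.5·0.91)s + 7.5·13.9 = 0.
That is s² + 14.32s + 104.2 = 0, so ω_n = 10.21 rad/s and ζ = 14.32/(2·10.21) = 0.7015.

ζ = 0.701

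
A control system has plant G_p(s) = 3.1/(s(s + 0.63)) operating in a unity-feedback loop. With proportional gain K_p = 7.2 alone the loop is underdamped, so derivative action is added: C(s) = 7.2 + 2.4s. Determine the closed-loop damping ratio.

Forward path: (7.2 + 2.4s)·3.1/(s(s+0.63)). The closed-loop characteristic equation is s² + (0.63 + 3.1·2.4)s + 3.1·7.2 = 0.
That is s² + 8.07s + 22.32 = 0, so ω_n = 4.724 rad/s and ζ = 8.07/(2·4.724) = 0.8541.

ζ = 0.854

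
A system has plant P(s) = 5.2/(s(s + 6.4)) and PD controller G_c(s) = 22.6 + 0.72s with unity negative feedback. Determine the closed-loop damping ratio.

ζ = 0.468

Forward path: (22.6 + 0.72s)·5.2/(s(s+6.4)). The closed-loop characteristic equation is s² + (6.4 + 5.2·0.72)s + 5.2·22.6 = 0.
That is s² + 10.14s + 117.5 = 0, so ω_n = 10.84 rad/s and ζ = 10.14/(2·10.84) = 0.4679.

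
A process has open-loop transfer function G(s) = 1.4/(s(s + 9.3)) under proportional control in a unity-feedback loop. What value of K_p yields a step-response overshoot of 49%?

From %OS = 100·exp(−πζ/√(1−ζ²)) = 49%, ζ = −ln(0.49)/√(π²+ln²(0.49)) = 0.2214.
Characteristic equation s² + 9.3s + 1.4K_p = 0 gives ζ = 9.3/(2√(1.4K_p)).
Setting ζ = 0.2214: √(1.4K_p) = 9.3/(2·0.2214) = 21, so K_p = 441/1.4 = 315.

K_p = 315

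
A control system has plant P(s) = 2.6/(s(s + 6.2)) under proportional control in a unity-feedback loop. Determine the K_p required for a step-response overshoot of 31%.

From %OS = 100·exp(−πζ/√(1−ζ²)) = 31%, ζ = −ln(0.31)/√(π²+ln²(0.31)) = 0.3493.
Characteristic equation s² + 6.2s + 2.6K_p = 0 gives ζ = 6.2/(2√(2.6K_p)).
Setting ζ = 0.3493: √(2.6K_p) = 6.2/(2·0.3493) = 8.875, so K_p = 78.76/2.6 = 30.3.

K_p = 30.3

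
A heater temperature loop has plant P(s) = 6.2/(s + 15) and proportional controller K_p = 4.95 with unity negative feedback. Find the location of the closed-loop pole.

s = -45.69

Closed-loop transfer function: T(s) = K_p·P(s)/(1 + K_p·P(s)) = 30.69/(s + 15 + 30.69) = 30.69/(s + 45.69).
The closed-loop pole is at s = −45.69.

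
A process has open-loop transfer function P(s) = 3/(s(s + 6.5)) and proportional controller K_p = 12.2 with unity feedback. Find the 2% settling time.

T_s ≈ 1.23 s

From 1 + K_pP(s) = 0: s² + 6.5s + 36.6 = 0 ⇒ ω_n = 6.05, ζ = 0.5372.
2% settling time T_s ≈ 4/(ζω_n) = 4/3.25 = 1.23 s.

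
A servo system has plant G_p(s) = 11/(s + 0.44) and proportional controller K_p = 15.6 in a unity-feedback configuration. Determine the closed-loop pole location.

s = -172

Closed-loop transfer function: T(s) = K_p·G_p(s)/(1 + K_p·G_p(s)) = 171.6/(s + 0.44 + 171.6) = 171.6/(s + 172).
The closed-loop pole is at s = −172.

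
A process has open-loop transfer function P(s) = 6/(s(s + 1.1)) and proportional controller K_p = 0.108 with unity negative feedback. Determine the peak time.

T_p = 5.34 s

The closed-loop denominator s² + 1.1s + 0.648 gives ω_n = √0.648 = 0.805 and ζ = 1.1/(2ω_n) = 0.6832.
Damped frequency ω_d = ω_n√(1−ζ²) = 0.5878 rad/s, so peak time T_p = π/ω_d = 5.34 s.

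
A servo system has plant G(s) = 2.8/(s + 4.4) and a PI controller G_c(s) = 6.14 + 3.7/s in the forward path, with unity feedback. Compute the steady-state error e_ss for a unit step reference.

The open loop G_c(s)G(s) has a pole at the origin (type 1), so the static position error constant is infinite and e_ss = 1/(1+∞) = 0.

0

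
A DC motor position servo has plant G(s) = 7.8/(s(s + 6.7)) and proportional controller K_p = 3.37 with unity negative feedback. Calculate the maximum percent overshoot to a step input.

6.64%

The closed-loop denominator s² + 6.7s + 26.29 gives ω_n = √26.29 = 5.127 and ζ = 6.7/(2ω_n) = 0.6534.
%OS = 100·exp(−πζ/√(1−ζ²)) = 100·exp(−π·0.6534/√0.5731) = 6.64%.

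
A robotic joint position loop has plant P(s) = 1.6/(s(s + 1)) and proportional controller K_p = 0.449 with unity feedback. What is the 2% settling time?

T_s ≈ 8 s

The closed-loop denominator s² + 1s + 0.7184 gives ω_n = √0.7184 = 0.8476 and ζ = 1/(2ω_n) = 0.5899.
2% settling time T_s ≈ 4/(ζω_n) = 4/0.5 = 8 s.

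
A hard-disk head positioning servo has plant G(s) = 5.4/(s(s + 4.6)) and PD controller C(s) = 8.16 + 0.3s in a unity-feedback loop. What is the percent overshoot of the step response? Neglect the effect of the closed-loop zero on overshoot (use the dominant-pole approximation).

18.9%

Forward path: (8.16 + 0.3s)·5.4/(s(s+4.6)). The closed-loop characteristic equation is s² + (4.6 + 5.4·0.3)s + 5.4·8.16 = 0.
That is s² + 6.22s + 44.06 = 0, so ω_n = 6.638 rad/s and ζ = 6.22/(2·6.638) = 0.4685.
%OS = 100·exp(−πζ/√(1−ζ²)) = 18.9%.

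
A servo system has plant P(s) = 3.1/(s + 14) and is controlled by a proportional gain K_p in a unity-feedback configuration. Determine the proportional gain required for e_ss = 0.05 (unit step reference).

For a type-0 loop with proportional control, e_ss = 1/(1 + K_p·P(0)).
P(0) = 0.2214. Require 1/(1 + K_p·0.2214) = 0.05, so 1 + 0.2214·K_p = 20.
K_p = (20 − 1)/0.2214 = 85.8.

K_p = 85.8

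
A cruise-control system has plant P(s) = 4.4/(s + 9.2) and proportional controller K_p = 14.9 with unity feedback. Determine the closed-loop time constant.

Closed-loop transfer function: T(s) = K_p·P(s)/(1 + K_p·P(s)) = 65.56/(s + 9.2 + 65.56) = 65.56/(s + 74.76).
Time constant τ = 1/74.76 = 0.0134 s.

τ = 0.0134 s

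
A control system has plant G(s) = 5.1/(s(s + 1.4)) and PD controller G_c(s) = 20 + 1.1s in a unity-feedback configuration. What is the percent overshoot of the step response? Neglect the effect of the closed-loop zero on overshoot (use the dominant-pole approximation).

31.3%

Forward path: (20 + 1.1s)·5.1/(s(s+1.4)). The closed-loop characteristic equation is s² + (1.4 + 5.1·1.1)s + 5.1·20 = 0.
That is s² + 7.01s + 102 = 0, so ω_n = 10.1 rad/s and ζ = 7.01/(2·10.1) = 0.347.
%OS = 100·exp(−πζ/√(1−ζ²)) = 31.3%.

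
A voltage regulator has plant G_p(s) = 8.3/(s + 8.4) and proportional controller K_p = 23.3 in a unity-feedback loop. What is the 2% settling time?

Closed-loop transfer function: T(s) = K_p·G_p(s)/(1 + K_p·G_p(s)) = 193.4/(s + 8.4 + 193.4) = 193.4/(s + 201.8).
Time constant τ = 1/201.8 = 0.004956 s, so the 2% settling time is about 4τ = 0.0198 s.

T_s ≈ 0.0198 s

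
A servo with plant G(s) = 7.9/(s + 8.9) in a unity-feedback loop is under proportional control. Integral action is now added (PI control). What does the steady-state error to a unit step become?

0

The integrator makes K_pos = lim_{s→0} C(s)G(s) infinite, so e_ss = 1/(1+K_pos) = 0.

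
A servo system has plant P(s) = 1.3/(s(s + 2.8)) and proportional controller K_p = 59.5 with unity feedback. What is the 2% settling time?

T_s ≈ 2.86 s

Closed-loop characteristic equation: s² + 2.8s + 77.35 = 0, so ω_n = 8.795 rad/s and ζ = 2.8/(2·8.795) = 0.1592.
2% settling time T_s ≈ 4/(ζω_n) = 4/1.4 = 2.86 s.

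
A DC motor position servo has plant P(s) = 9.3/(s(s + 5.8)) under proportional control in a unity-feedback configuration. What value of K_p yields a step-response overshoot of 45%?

From %OS = 100·exp(−πζ/√(1−ζ²)) = 45%, ζ = −ln(0.45)/√(π²+ln²(0.45)) = 0.2463.
Characteristic equation s² + 5.8s + 9.3K_p = 0 gives ζ = 5.8/(2√(9.3K_p)).
Setting ζ = 0.2463: √(9.3K_p) = 5.8/(2·0.2463) = 11.77, so K_p = 138.6/9.3 = 14.9.

K_p = 14.9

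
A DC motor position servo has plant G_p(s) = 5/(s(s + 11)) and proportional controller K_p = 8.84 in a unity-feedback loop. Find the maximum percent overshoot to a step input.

0.979%

Closed-loop characteristic equation: s² + 11s + 44.2 = 0, so ω_n = 6.648 rad/s and ζ = 11/(2·6.648) = 0.8273.
%OS = 100·exp(−πζ/√(1−ζ²)) = 100·exp(−π·0.8273/√0.3156) = 0.979%.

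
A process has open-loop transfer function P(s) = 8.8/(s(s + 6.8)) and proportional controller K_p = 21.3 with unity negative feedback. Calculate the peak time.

Closed-loop characteristic equation: s² + 6.8s + 187.4 = 0, so ω_n = 13.69 rad/s and ζ = 6.8/(2·13.69) = 0.2483.
Damped frequency ω_d = ω_n√(1−ζ²) = 13.26 rad/s, so peak time T_p = π/ω_d = 0.237 s.

T_p = 0.237 s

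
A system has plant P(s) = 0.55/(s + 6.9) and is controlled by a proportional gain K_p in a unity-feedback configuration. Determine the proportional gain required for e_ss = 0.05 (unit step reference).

The loop is type 0, so e_ss(step) = 1/(1 + K_pos) with K_pos = K_p·P(0).
P(0) = 0.07971. Require 1/(1 + K_p·0.07971) = 0.05, so 1 + 0.07971·K_p = 20.
K_p = (20 − 1)/0.07971 = 238.

K_p = 238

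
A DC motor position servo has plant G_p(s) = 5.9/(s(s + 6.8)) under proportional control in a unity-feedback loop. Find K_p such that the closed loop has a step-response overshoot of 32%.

From %OS = 100·exp(−πζ/√(1−ζ²)) = 32%, ζ = −ln(0.32)/√(π²+ln²(0.32)) = 0.341.
Characteristic equation s² + 6.8s + 5.9K_p = 0 gives ζ = 6.8/(2√(5.9K_p)).
Setting ζ = 0.341: √(5.9K_p) = 6.8/(2·0.341) = 9.972, so K_p = 99.44/5.9 = 16.9.

K_p = 16.9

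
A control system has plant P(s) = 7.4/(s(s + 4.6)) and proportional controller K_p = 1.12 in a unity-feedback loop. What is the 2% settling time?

The closed-loop denominator s² + 4.6s + 8.288 gives ω_n = √8.288 = 2.879 and ζ = 4.6/(2ω_n) = 0.7989.
2% settling time T_s ≈ 4/(ζω_n) = 4/2.3 = 1.74 s.

T_s ≈ 1.74 s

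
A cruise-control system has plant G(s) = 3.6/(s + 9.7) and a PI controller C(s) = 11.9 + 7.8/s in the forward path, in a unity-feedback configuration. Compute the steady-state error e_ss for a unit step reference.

0

The open loop C(s)G(s) has a pole at the origin (type 1), so the static position error constant is infinite and e_ss = 1/(1+∞) = 0.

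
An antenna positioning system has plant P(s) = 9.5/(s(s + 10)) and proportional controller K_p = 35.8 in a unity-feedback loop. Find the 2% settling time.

From 1 + K_pP(s) = 0: s² + 10s + 340.1 = 0 ⇒ ω_n = 18.44, ζ = 0.2711.
2% settling time T_s ≈ 4/(ζω_n) = 4/5 = 0.8 s.

T_s ≈ 0.8 s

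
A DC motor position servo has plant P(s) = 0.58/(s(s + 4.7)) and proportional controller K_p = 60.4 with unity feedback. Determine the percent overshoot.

25.7%

From 1 + K_pP(s) = 0: s² + 4.7s + 35.03 = 0 ⇒ ω_n = 5.919, ζ = 0.397.
%OS = 100·exp(−πζ/√(1−ζ²)) = 100·exp(−π·0.397/√0.8424) = 25.7%.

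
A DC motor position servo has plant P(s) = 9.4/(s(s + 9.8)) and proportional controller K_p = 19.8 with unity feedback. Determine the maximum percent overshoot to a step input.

Closed-loop characteristic equation: s² + 9.8s + 186.1 = 0, so ω_n = 13.64 rad/s and ζ = 9.8/(2·13.64) = 0.3592.
%OS = 100·exp(−πζ/√(1−ζ²)) = 100·exp(−π·0.3592/√0.871) = 29.8%.

29.8%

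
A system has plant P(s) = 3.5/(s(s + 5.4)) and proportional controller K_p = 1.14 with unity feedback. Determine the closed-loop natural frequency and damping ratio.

ω_n = 2 rad/s, ζ = 1.35

1 + K_p·P(s) = 0 gives s² + 5.4s + 3.99 = 0.
So ω_n² = 3.99 ⇒ ω_n = 1.997 rad/s, and ζ = 5.4/(2ω_n) = 1.35.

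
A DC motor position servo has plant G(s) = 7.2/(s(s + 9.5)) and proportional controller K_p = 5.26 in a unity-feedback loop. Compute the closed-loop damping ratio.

1 + K_p·G(s) = 0 gives s² + 9.5s + 37.87 = 0.
Matching s² + 2ζω_n s + ω_n²: ω_n = √37.87 = 6.154 rad/s and 2ζω_n = 9.5, so ζ = 9.5/(2·6.154) = 0.772.

ζ = 0.772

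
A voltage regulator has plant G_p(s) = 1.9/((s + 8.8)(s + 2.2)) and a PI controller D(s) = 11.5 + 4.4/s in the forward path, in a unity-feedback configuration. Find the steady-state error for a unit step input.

The open loop D(s)G_p(s) has a pole at the origin (type 1), so the static position error constant is infinite and e_ss = 1/(1+∞) = 0.

0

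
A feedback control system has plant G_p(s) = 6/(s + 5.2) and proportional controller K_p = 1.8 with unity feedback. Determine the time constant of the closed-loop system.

Closed-loop transfer function: T(s) = K_p·G_p(s)/(1 + K_p·G_p(s)) = 10.8/(s + 5.2 + 10.8) = 10.8/(s + 16).
Time constant τ = 1/16 = 0.0625 s.

τ = 0.0625 s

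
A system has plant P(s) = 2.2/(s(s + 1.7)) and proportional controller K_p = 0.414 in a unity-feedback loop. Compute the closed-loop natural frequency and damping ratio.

With unity feedback the closed-loop characteristic equation is s² + 1.7s + 0.414·2.2 = s² + 1.7s + 0.9108 = 0.
Matching s² + 2ζω_n s + ω_n²: ω_n = √0.9108 = 0.9544 rad/s and 2ζω_n = 1.7, so ζ = 1.7/(2·0.9544) = 0.891.

ω_n = 0.954 rad/s, ζ = 0.891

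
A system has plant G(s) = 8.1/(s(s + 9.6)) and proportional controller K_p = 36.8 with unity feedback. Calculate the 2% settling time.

T_s ≈ 0.833 s

From 1 + K_pG(s) = 0: s² + 9.6s + 298.1 = 0 ⇒ ω_n = 17.26, ζ = 0.278.
2% settling time T_s ≈ 4/(ζω_n) = 4/4.8 = 0.833 s.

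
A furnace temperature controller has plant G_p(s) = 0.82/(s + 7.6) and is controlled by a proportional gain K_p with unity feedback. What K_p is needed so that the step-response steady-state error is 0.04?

For a type-0 loop with proportional control, e_ss = 1/(1 + K_p·G_p(0)).
G_p(0) = 0.1079. Require 1/(1 + K_p·0.1079) = 0.04, so 1 + 0.1079·K_p = 25.
K_p = (25 − 1)/0.1079 = 222.

K_p = 222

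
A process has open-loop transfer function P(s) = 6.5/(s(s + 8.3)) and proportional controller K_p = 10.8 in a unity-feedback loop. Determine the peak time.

T_p = 0.432 s

Closed-loop characteristic equation: s² + 8.3s + 70.2 = 0, so ω_n = 8.379 rad/s and ζ = 8.3/(2·8.379) = 0.4953.
Damped frequency ω_d = ω_n√(1−ζ²) = 7.279 rad/s, so peak time T_p = π/ω_d = 0.432 s.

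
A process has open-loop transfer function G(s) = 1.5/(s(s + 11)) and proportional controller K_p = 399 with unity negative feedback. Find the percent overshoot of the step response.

48.4%

From 1 + K_pG(s) = 0: s² + 11s + 598.5 = 0 ⇒ ω_n = 24.46, ζ = 0.2248.
%OS = 100·exp(−πζ/√(1−ζ²)) = 100·exp(−π·0.2248/√0.9495) = 48.4%.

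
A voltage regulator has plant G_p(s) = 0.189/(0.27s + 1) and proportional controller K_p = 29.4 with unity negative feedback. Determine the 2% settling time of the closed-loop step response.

T_s ≈ 0.165 s

Closed loop: T(s) = K_p·G_p/(1+K_p·G_p) = 5.557/(0.27s + 1 + 5.557), with pole at s = −(1 + 5.557)/0.27 = −24.28.
τ = 1/24.28 = 0.04118 s, so 2% settling time ≈ 4τ = 0.165 s.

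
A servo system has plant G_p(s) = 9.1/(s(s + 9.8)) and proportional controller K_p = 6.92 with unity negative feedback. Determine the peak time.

T_p = 0.503 s

From 1 + K_pG_p(s) = 0: s² + 9.8s + 62.97 = 0 ⇒ ω_n = 7.935, ζ = 0.6175.
Damped frequency ω_d = ω_n√(1−ζ²) = 6.242 rad/s, so peak time T_p = π/ω_d = 0.503 s.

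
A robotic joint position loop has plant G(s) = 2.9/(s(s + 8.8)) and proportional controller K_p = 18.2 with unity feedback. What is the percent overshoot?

9.15%

From 1 + K_pG(s) = 0: s² + 8.8s + 52.78 = 0 ⇒ ω_n = 7.265, ζ = 0.6056.
%OS = 100·exp(−πζ/√(1−ζ²)) = 100·exp(−π·0.6056/√0.6332) = 9.15%.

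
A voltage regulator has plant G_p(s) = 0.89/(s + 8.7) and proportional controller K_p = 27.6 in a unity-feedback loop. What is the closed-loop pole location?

s = -33.26

Closed-loop transfer function: T(s) = K_p·G_p(s)/(1 + K_p·G_p(s)) = 24.56/(s + 8.7 + 24.56) = 24.56/(s + 33.26).
The closed-loop pole is at s = −33.26.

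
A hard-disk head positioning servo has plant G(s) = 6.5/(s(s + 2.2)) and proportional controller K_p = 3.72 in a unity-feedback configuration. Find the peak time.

T_p = 0.655 s

Closed-loop characteristic equation: s² + 2.2s + 24.18 = 0, so ω_n = 4.917 rad/s and ζ = 2.2/(2·4.917) = 0.2237.
Damped frequency ω_d = ω_n√(1−ζ²) = 4.793 rad/s, so peak time T_p = π/ω_d = 0.655 s.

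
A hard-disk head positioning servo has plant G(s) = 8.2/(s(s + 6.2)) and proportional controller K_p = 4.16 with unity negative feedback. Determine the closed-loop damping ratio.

ζ = 0.531

1 + K_p·G(s) = 0 gives s² + 6.2s + 34.11 = 0.
Matching s² + 2ζω_n s + ω_n²: ω_n = √34.11 = 5.841 rad/s and 2ζω_n = 6.2, so ζ = 6.2/(2·5.841) = 0.531.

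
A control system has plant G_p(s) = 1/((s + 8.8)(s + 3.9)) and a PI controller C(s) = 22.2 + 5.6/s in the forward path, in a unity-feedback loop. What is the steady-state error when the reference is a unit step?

0

The open loop C(s)G_p(s) has a pole at the origin (type 1), so the static position error constant is infinite and e_ss = 1/(1+∞) = 0.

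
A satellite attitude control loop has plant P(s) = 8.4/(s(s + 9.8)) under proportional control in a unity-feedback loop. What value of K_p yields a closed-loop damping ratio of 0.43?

Closed-loop characteristic equation: s² + 9.8s + K_p·8.4 = 0.
So ω_n = √(8.4K_p) and 2ζω_n = 9.8, giving ζ = 9.8/(2√(8.4K_p)).
Setting ζ = 0.43: √(8.4K_p) = 9.8/(2·0.43) = 11.4, so K_p = 129.9/8.4 = 15.5.

K_p = 15.5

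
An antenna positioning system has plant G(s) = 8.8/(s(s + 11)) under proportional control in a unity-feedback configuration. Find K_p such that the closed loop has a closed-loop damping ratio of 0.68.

Closed-loop characteristic equation: s² + 11s + K_p·8.8 = 0.
So ω_n = √(8.8K_p) and 2ζω_n = 11, giving ζ = 11/(2√(8.8K_p)).
Setting ζ = 0.68: √(8.8K_p) = 11/(2·0.68) = 8.088, so K_p = 65.42/8.8 = 7.43.

K_p = 7.43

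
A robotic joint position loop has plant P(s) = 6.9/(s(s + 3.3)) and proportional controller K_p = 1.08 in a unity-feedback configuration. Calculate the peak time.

From 1 + K_pP(s) = 0: s² + 3.3s + 7.452 = 0 ⇒ ω_n = 2.73, ζ = 0.6044.
Damped frequency ω_d = ω_n√(1−ζ²) = 2.175 rad/s, so peak time T_p = π/ω_d = 1.44 s.

T_p = 1.44 s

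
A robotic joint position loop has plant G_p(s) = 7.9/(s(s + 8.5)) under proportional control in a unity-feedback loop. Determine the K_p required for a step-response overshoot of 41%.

K_p = 30.7

From %OS = 100·exp(−πζ/√(1−ζ²)) = 41%, ζ = −ln(0.41)/√(π²+ln²(0.41)) = 0.273.
Characteristic equation s² + 8.5s + 7.9K_p = 0 gives ζ = 8.5/(2√(7.9K_p)).
Setting ζ = 0.273: √(7.9K_p) = 8.5/(2·0.273) = 15.57, so K_p = 242.3/7.9 = 30.7.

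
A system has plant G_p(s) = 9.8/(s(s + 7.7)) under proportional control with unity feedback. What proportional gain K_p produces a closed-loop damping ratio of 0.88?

K_p = 1.95

Closed-loop characteristic equation: s² + 7.7s + K_p·9.8 = 0.
So ω_n = √(9.8K_p) and 2ζω_n = 7.7, giving ζ = 7.7/(2√(9.8K_p)).
Setting ζ = 0.88: √(9.8K_p) = 7.7/(2·0.88) = 4.375, so K_p = 19.14/9.8 = 1.95.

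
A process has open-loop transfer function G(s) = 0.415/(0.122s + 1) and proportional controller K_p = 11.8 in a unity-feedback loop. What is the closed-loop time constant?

τ = 0.0207 s

Closed loop: T(s) = K_p·G/(1+K_p·G) = 4.897/(0.122s + 1 + 4.897), with pole at s = −(1 + 4.897)/0.122 = −48.34.
Closed-loop time constant τ = 1/48.34 = 0.0207 s.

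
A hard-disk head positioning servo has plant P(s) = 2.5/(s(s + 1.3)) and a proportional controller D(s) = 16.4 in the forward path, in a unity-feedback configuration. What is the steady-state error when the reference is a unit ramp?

The loop has one pole at the origin (type 1). Velocity error constant K_v = lim_{s→0} s·D(s)P(s) = 16.4·2.5/1.3 = 31.54.
Steady-state error to a unit ramp: e_ss = 1/K_v = 0.0317.

0.0317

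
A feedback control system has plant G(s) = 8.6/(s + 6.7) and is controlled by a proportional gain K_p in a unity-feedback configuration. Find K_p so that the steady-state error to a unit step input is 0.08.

K_p = 8.96

For a type-0 loop with proportional control, e_ss = 1/(1 + K_p·G(0)).
G(0) = 1.284. Require 1/(1 + K_p·1.284) = 0.08, so 1 + 1.284·K_p = 12.5.
K_p = (12.5 − 1)/1.284 = 8.96.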